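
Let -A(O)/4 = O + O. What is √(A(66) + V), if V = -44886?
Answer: 87*I*√6 ≈ 213.11*I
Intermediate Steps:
A(O) = -8*O (A(O) = -4*(O + O) = -8*O)
√(A(66) + V) = √(-8*66 - 44886) = √(-528 - 44886) = √(-45414) = 87*I*√6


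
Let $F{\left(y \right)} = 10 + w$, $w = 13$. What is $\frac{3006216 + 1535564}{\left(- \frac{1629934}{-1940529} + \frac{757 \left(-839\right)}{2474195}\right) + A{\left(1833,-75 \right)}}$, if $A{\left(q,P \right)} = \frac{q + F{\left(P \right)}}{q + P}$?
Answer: $\frac{2129739675062378132900}{768557890350913} \approx 2.7711 \cdot 10^{6}$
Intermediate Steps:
$F{\left(y \right)} = 23$ ($F{\left(y \right)} = 10 + 13 = 23$)
$A{\left(q,P \right)} = \frac{23 + q}{P + q}$ ($A{\left(q,P \right)} = \frac{q + 23}{q + P} = \frac{23 + q}{P + q}$)
$\frac{3006216 + 1535564}{\left(- \frac{1629934}{-1940529} + \frac{757 \left(-839\right)}{2474195}\right) + A{\left(1833,-75 \right)}} = \frac{3006216 + 1535564}{\left(- \frac{1629934}{-1940529} + \frac{757 \left(-839\right)}{2474195}\right) + \frac{23 + 1833}{-75 + 1833}} = \frac{4541780}{\left(\left(-1629934\right) \left(- \frac{1}{1940529}\right) - \frac{635123}{2474195}\right) + \frac{1}{1758} \cdot 1856} = \frac{4541780}{\left(\frac{1629934}{1940529} - \frac{635123}{2474195}\right) + \frac{1}{1758} \cdot 1856} = \frac{4541780}{\frac{2800299953063}{4801247149155} + \frac{928}{879}} = \frac{4541780}{\frac{768557890350913}{468921804900805}} = 4541780 \cdot \frac{468921804900805}{768557890350913} = \frac{2129739675062378132900}{768557890350913}$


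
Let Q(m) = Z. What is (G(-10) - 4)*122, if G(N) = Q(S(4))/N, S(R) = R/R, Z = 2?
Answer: -2562/5 ≈ -512.40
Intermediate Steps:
S(R) = 1
Q(m) = 2
G(N) = 2/N
(G(-10) - 4)*122 = (2/(-10) - 4)*122 = (2*(-⅒) - 4)*122 = (-⅕ - 4)*122 = -21/5*122 = -2562/5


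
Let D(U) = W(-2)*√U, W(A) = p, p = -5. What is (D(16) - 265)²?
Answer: 81225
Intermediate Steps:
W(A) = -5
D(U) = -5*√U
(D(16) - 265)² = (-5*√16 - 265)² = (-5*4 - 265)² = (-20 - 265)² = (-285)² = 81225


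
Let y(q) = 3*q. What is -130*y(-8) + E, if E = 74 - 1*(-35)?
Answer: 3229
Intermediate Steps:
E = 109 (E = 74 + 35 = 109)
-130*y(-8) + E = -390*(-8) + 109 = -130*(-24) + 109 = 3120 + 109 = 3229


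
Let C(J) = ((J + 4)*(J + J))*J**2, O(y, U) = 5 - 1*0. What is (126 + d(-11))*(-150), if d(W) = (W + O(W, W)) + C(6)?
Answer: -666000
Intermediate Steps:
O(y, U) = 5 (O(y, U) = 5 + 0 = 5)
C(J) = 2*J**3*(4 + J) (C(J) = ((4 + J)*(2*J))*J**2 = (2*J*(4 + J))*J**2 = 2*J**3*(4 + J))
d(W) = 4325 + W (d(W) = (W + 5) + 2*6**3*(4 + 6) = (5 + W) + 2*216*10 = (5 + W) + 4320 = 4325 + W)
(126 + d(-11))*(-150) = (126 + (4325 - 11))*(-150) = (126 + 4314)*(-150) = 4440*(-150) = -666000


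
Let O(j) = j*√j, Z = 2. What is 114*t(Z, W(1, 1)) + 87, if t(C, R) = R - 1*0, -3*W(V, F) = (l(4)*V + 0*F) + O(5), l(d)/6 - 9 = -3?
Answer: -1281 - 190*√5 ≈ -1705.9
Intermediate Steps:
l(d) = 36 (l(d) = 54 + 6*(-3) = 54 - 18 = 36)
O(j) = j^(3/2)
W(V, F) = -12*V - 5*√5/3 (W(V, F) = -((36*V + 0*F) + 5^(3/2))/3 = -((36*V + 0) + 5*√5)/3 = -(36*V + 5*√5)/3 = -(5*√5 + 36*V)/3 = -12*V - 5*√5/3)
t(C, R) = R (t(C, R) = R + 0 = R)
114*t(Z, W(1, 1)) + 87 = 114*(-12*1 - 5*√5/3) + 87 = 114*(-12 - 5*√5/3) + 87 = (-1368 - 190*√5) + 87 = -1281 - 190*√5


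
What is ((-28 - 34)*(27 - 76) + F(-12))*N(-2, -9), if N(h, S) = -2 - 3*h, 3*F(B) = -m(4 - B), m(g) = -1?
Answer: 36460/3 ≈ 12153.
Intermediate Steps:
F(B) = 1/3 (F(B) = (-1*(-1))/3 = (1/3)*1 = 1/3)
((-28 - 34)*(27 - 76) + F(-12))*N(-2, -9) = ((-28 - 34)*(27 - 76) + 1/3)*(-2 - 3*(-2)) = (-62*(-49) + 1/3)*(-2 + 6) = (3038 + 1/3)*4 = (9115/3)*4 = 36460/3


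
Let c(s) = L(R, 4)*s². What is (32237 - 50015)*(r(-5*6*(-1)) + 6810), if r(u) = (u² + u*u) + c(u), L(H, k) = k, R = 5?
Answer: -217069380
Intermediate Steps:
c(s) = 4*s²
r(u) = 6*u² (r(u) = (u² + u*u) + 4*u² = (u² + u²) + 4*u² = 2*u² + 4*u² = 6*u²)
(32237 - 50015)*(r(-5*6*(-1)) + 6810) = (32237 - 50015)*(6*(-5*6*(-1))² + 6810) = -17778*(6*(-30*(-1))² + 6810) = -17778*(6*30² + 6810) = -17778*(6*900 + 6810) = -17778*(5400 + 6810) = -17778*12210 = -217069380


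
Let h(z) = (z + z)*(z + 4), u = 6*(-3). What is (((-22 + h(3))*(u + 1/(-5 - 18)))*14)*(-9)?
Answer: 1045800/23 ≈ 45470.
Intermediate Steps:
u = -18
h(z) = 2*z*(4 + z) (h(z) = (2*z)*(4 + z) = 2*z*(4 + z))
(((-22 + h(3))*(u + 1/(-5 - 18)))*14)*(-9) = (((-22 + 2*3*(4 + 3))*(-18 + 1/(-5 - 18)))*14)*(-9) = (((-22 + 2*3*7)*(-18 + 1/(-23)))*14)*(-9) = (((-22 + 42)*(-18 - 1/23))*14)*(-9) = ((20*(-415/23))*14)*(-9) = -8300/23*14*(-9) = -116200/23*(-9) = 1045800/23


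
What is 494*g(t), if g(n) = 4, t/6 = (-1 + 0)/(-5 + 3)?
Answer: 1976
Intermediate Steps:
t = 3 (t = 6*((-1 + 0)/(-5 + 3)) = 6*(-1/(-2)) = 6*(-1*(-½)) = 6*(½) = 3)
494*g(t) = 494*4 = 1976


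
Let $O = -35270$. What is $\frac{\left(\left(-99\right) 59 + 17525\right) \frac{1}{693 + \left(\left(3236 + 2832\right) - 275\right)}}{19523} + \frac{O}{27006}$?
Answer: $- \frac{2311485383}{1770013749} \approx -1.3059$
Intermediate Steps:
$\frac{\left(\left(-99\right) 59 + 17525\right) \frac{1}{693 + \left(\left(3236 + 2832\right) - 275\right)}}{19523} + \frac{O}{27006} = \frac{\left(\left(-99\right) 59 + 17525\right) \frac{1}{693 + \left(\left(3236 + 2832\right) - 275\right)}}{19523} - \frac{35270}{27006} = \frac{-5841 + 17525}{693 + \left(6068 - 275\right)} \frac{1}{19523} - \frac{17635}{13503} = \frac{11684}{693 + 5793} \cdot \frac{1}{19523} - \frac{17635}{13503} = \frac{11684}{6486} \cdot \frac{1}{19523} - \frac{17635}{13503} = 11684 \cdot \frac{1}{6486} \cdot \frac{1}{19523} - \frac{17635}{13503} = \frac{254}{141} \cdot \frac{1}{19523} - \frac{17635}{13503} = \frac{254}{2752743} - \frac{17635}{13503} = - \frac{2311485383}{1770013749}$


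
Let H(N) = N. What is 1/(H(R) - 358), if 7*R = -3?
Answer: -7/2509 ≈ -0.0027900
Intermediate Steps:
R = -3/7 (R = (⅐)*(-3) = -3/7 ≈ -0.42857)
1/(H(R) - 358) = 1/(-3/7 - 358) = 1/(-2509/7) = -7/2509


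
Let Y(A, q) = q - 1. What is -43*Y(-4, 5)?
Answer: -172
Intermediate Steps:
Y(A, q) = -1 + q
-43*Y(-4, 5) = -43*(-1 + 5) = -43*4 = -172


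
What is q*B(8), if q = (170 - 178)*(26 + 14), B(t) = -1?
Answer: 320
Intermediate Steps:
q = -320 (q = -8*40 = -320)
q*B(8) = -320*(-1) = 320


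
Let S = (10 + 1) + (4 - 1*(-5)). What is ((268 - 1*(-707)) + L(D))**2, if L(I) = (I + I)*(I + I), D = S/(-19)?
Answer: 125015280625/130321 ≈ 9.5929e+5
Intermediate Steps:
S = 20 (S = 11 + (4 + 5) = 11 + 9 = 20)
D = -20/19 (D = 20/(-19) = 20*(-1/19) = -20/19 ≈ -1.0526)
L(I) = 4*I**2 (L(I) = (2*I)*(2*I) = 4*I**2)
((268 - 1*(-707)) + L(D))**2 = ((268 - 1*(-707)) + 4*(-20/19)**2)**2 = ((268 + 707) + 4*(400/361))**2 = (975 + 1600/361)**2 = (353575/361)**2 = 125015280625/130321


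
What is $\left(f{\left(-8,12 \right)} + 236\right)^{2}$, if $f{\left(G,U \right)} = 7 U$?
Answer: $102400$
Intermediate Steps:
$\left(f{\left(-8,12 \right)} + 236\right)^{2} = \left(7 \cdot 12 + 236\right)^{2} = \left(84 + 236\right)^{2} = 320^{2} = 102400$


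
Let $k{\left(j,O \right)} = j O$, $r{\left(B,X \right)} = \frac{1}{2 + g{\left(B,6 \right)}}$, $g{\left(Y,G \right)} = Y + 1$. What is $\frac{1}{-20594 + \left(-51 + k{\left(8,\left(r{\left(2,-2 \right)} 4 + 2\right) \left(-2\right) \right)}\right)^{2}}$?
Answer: $- \frac{25}{285409} \approx -8.7594 \cdot 10^{-5}$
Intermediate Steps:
$g{\left(Y,G \right)} = 1 + Y$
$r{\left(B,X \right)} = \frac{1}{3 + B}$ ($r{\left(B,X \right)} = \frac{1}{2 + \left(1 + B\right)} = \frac{1}{3 + B}$)
$k{\left(j,O \right)} = O j$
$\frac{1}{-20594 + \left(-51 + k{\left(8,\left(r{\left(2,-2 \right)} 4 + 2\right) \left(-2\right) \right)}\right)^{2}} = \frac{1}{-20594 + \left(-51 + \left(\frac{1}{3 + 2} \cdot 4 + 2\right) \left(-2\right) 8\right)^{2}} = \frac{1}{-20594 + \left(-51 + \left(\frac{1}{5} \cdot 4 + 2\right) \left(-2\right) 8\right)^{2}} = \frac{1}{-20594 + \left(-51 + \left(\frac{4}{5} + 2\right) \left(-2\right) 8\right)^{2}} = \frac{1}{-20594 + \left(-51 + \frac{14}{5} \left(-2\right) 8\right)^{2}} = \frac{1}{-20594 + \left(-51 - \frac{224}{5}\right)^{2}} = \frac{1}{-20594 + \left(- \frac{479}{5}\right)^{2}} = \frac{1}{-20594 + \frac{229441}{25}} = \frac{1}{- \frac{285409}{25}} = - \frac{25}{285409}$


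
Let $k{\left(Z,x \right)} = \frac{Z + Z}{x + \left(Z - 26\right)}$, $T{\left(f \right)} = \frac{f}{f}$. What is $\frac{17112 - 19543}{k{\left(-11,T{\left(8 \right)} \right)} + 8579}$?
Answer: $- \frac{43758}{154433} \approx -0.28335$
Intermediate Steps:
$T{\left(f \right)} = 1$
$k{\left(Z,x \right)} = \frac{2 Z}{-26 + Z + x}$ ($k{\left(Z,x \right)} = \frac{2 Z}{x + \left(-26 + Z\right)} = \frac{2 Z}{-26 + Z + x}$)
$\frac{17112 - 19543}{k{\left(-11,T{\left(8 \right)} \right)} + 8579} = \frac{17112 - 19543}{2 \left(-11\right) \frac{1}{-26 - 11 + 1} + 8579} = - \frac{2431}{2 \left(-11\right) \frac{1}{-36} + 8579} = - \frac{2431}{2 \left(-11\right) \left(- \frac{1}{36}\right) + 8579} = - \frac{2431}{\frac{11}{18} + 8579} = - \frac{2431}{\frac{154433}{18}} = \left(-2431\right) \frac{18}{154433} = - \frac{43758}{154433}$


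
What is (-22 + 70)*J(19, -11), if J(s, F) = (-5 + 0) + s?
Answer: 672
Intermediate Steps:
J(s, F) = -5 + s
(-22 + 70)*J(19, -11) = (-22 + 70)*(-5 + 19) = 48*14 = 672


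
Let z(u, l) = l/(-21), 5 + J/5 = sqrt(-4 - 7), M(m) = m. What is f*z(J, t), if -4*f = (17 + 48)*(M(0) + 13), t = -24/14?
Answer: -845/49 ≈ -17.245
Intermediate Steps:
t = -12/7 (t = -24*1/14 = -12/7 ≈ -1.7143)
J = -25 + 5*I*sqrt(11) (J = -25 + 5*sqrt(-4 - 7) = -25 + 5*sqrt(-11) = -25 + 5*(I*sqrt(11)) = -25 + 5*I*sqrt(11) ≈ -25.0 + 16.583*I)
z(u, l) = -l/21 (z(u, l) = l*(-1/21) = -l/21)
f = -845/4 (f = -(17 + 48)*(0 + 13)/4 = -65*13/4 = -1/4*845 = -845/4 ≈ -211.25)
f*z(J, t) = -(-845)*(-12)/(84*7) = -845/4*4/49 = -845/49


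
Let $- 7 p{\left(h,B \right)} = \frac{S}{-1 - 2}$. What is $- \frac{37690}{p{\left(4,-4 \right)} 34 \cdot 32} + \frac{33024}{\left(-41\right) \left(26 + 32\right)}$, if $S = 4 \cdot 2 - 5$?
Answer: $- \frac{165829463}{646816} \approx -256.38$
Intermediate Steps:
$S = 3$ ($S = 8 - 5 = 3$)
$p{\left(h,B \right)} = \frac{1}{7}$ ($p{\left(h,B \right)} = - \frac{3 \frac{1}{-1 - 2}}{7} = - \frac{3 \frac{1}{-3}}{7} = - \frac{3 \left(- \frac{1}{3}\right)}{7} = \left(- \frac{1}{7}\right) \left(-1\right) = \frac{1}{7}$)
$- \frac{37690}{p{\left(4,-4 \right)} 34 \cdot 32} + \frac{33024}{\left(-41\right) \left(26 + 32\right)} = - \frac{37690}{\frac{1}{7} \cdot 34 \cdot 32} + \frac{33024}{\left(-41\right) \left(26 + 32\right)} = - \frac{37690}{\frac{34}{7} \cdot 32} + \frac{33024}{\left(-41\right) 58} = - \frac{37690}{\frac{1088}{7}} + \frac{33024}{-2378} = \left(-37690\right) \frac{7}{1088} + 33024 \left(- \frac{1}{2378}\right) = - \frac{131915}{544} - \frac{16512}{1189} = - \frac{165829463}{646816}$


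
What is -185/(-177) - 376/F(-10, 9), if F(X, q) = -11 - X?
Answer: 66737/177 ≈ 377.05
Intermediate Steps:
-185/(-177) - 376/F(-10, 9) = -185/(-177) - 376/(-11 - 1*(-10)) = -185*(-1/177) - 376/(-11 + 10) = 185/177 - 376/(-1) = 185/177 - 376*(-1) = 185/177 + 376 = 66737/177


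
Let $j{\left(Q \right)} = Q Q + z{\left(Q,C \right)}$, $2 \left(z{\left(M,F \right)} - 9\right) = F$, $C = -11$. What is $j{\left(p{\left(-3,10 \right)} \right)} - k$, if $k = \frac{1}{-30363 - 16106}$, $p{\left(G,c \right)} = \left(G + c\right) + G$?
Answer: $\frac{1812293}{92938} \approx 19.5$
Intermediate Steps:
$p{\left(G,c \right)} = c + 2 G$
$z{\left(M,F \right)} = 9 + \frac{F}{2}$
$j{\left(Q \right)} = \frac{7}{2} + Q^{2}$ ($j{\left(Q \right)} = Q Q + \left(9 + \frac{1}{2} \left(-11\right)\right) = Q^{2} + \left(9 - \frac{11}{2}\right) = Q^{2} + \frac{7}{2} = \frac{7}{2} + Q^{2}$)
$k = - \frac{1}{46469}$ ($k = \frac{1}{-46469} = - \frac{1}{46469} \approx -2.152 \cdot 10^{-5}$)
$j{\left(p{\left(-3,10 \right)} \right)} - k = \left(\frac{7}{2} + \left(10 + 2 \left(-3\right)\right)^{2}\right) - - \frac{1}{46469} = \left(\frac{7}{2} + \left(10 - 6\right)^{2}\right) + \frac{1}{46469} = \left(\frac{7}{2} + 4^{2}\right) + \frac{1}{46469} = \left(\frac{7}{2} + 16\right) + \frac{1}{46469} = \frac{39}{2} + \frac{1}{46469} = \frac{1812293}{92938}$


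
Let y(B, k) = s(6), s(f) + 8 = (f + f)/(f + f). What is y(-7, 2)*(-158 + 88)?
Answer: 490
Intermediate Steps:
s(f) = -7 (s(f) = -8 + (f + f)/(f + f) = -8 + (2*f)/((2*f)) = -8 + (2*f)*(1/(2*f)) = -8 + 1 = -7)
y(B, k) = -7
y(-7, 2)*(-158 + 88) = -7*(-158 + 88) = -7*(-70) = 490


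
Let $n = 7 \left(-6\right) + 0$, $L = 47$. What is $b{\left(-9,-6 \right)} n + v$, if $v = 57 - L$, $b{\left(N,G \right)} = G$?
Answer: $262$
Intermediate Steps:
$n = -42$ ($n = -42 + 0 = -42$)
$v = 10$ ($v = 57 - 47 = 10$)
$b{\left(-9,-6 \right)} n + v = \left(-6\right) \left(-42\right) + 10 = 252 + 10 = 262$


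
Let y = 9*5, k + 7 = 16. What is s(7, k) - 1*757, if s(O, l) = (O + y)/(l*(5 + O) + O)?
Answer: -87003/115 ≈ -756.55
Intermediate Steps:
k = 9 (k = -7 + 16 = 9)
y = 45
s(O, l) = (45 + O)/(O + l*(5 + O)) (s(O, l) = (O + 45)/(l*(5 + O) + O) = (45 + O)/(O + l*(5 + O)))
s(7, k) - 1*757 = (45 + 7)/(7 + 5*9 + 7*9) - 1*757 = 52/(7 + 45 + 63) - 757 = 52/115 - 757 = -87003/115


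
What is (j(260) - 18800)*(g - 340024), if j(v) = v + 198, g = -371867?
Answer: 13057504722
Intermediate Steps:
j(v) = 198 + v
(j(260) - 18800)*(g - 340024) = ((198 + 260) - 18800)*(-371867 - 340024) = (458 - 18800)*(-711891) = -18342*(-711891) = 13057504722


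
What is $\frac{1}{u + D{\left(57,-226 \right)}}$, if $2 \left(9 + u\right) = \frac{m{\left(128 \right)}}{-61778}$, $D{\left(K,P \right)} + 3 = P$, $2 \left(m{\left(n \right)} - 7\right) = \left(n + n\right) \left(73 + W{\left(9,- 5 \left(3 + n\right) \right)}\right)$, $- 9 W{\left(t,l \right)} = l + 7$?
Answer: $- \frac{123556}{29424895} \approx -0.004199$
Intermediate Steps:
$W{\left(t,l \right)} = - \frac{7}{9} - \frac{l}{9}$ ($W{\left(t,l \right)} = - \frac{l + 7}{9} = - \frac{7 + l}{9} = - \frac{7}{9} - \frac{l}{9}$)
$m{\left(n \right)} = 7 + n \left(\frac{665}{9} + \frac{5 n}{9}\right)$ ($m{\left(n \right)} = 7 + \frac{\left(n + n\right) \left(73 - \left(\frac{7}{9} + \frac{\left(-5\right) \left(3 + n\right)}{9}\right)\right)}{2} = 7 + \frac{2 n \left(73 - \left(\frac{7}{9} + \frac{-15 - 5 n}{9}\right)\right)}{2} = 7 + \frac{2 n \left(73 + \left(- \frac{7}{9} + \left(\frac{5}{3} + \frac{5 n}{9}\right)\right)\right)}{2} = 7 + \frac{2 n \left(73 + \left(\frac{8}{9} + \frac{5 n}{9}\right)\right)}{2} = 7 + \frac{2 n \left(\frac{665}{9} + \frac{5 n}{9}\right)}{2} = 7 + n \left(\frac{665}{9} + \frac{5 n}{9}\right)$)
$D{\left(K,P \right)} = -3 + P$
$u = - \frac{1130571}{123556}$ ($u = -9 + \frac{\left(7 + \frac{5 \cdot 128^{2}}{9} + \frac{665}{9} \cdot 128\right) \frac{1}{-61778}}{2} = -9 + \frac{\left(7 + \frac{5}{9} \cdot 16384 + \frac{85120}{9}\right) \left(- \frac{1}{61778}\right)}{2} = -9 + \frac{\left(7 + \frac{81920}{9} + \frac{85120}{9}\right) \left(- \frac{1}{61778}\right)}{2} = -9 + \frac{18567 \left(- \frac{1}{61778}\right)}{2} = -9 + \frac{1}{2} \left(- \frac{18567}{61778}\right) = -9 - \frac{18567}{123556} = - \frac{1130571}{123556} \approx -9.1503$)
$\frac{1}{u + D{\left(57,-226 \right)}} = \frac{1}{- \frac{1130571}{123556} - 229} = \frac{1}{- \frac{29424895}{123556}} = - \frac{123556}{29424895}$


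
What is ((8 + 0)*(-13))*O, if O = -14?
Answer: 1456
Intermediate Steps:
((8 + 0)*(-13))*O = ((8 + 0)*(-13))*(-14) = (8*(-13))*(-14) = -104*(-14) = 1456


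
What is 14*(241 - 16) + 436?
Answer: 3586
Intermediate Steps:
14*(241 - 16) + 436 = 14*225 + 436 = 3150 + 436 = 3586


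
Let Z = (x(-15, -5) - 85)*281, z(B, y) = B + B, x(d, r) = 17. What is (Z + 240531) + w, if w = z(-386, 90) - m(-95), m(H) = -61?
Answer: 220712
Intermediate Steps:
z(B, y) = 2*B
w = -711 (w = 2*(-386) - 1*(-61) = -772 + 61 = -711)
Z = -19108 (Z = (17 - 85)*281 = -68*281 = -19108)
(Z + 240531) + w = (-19108 + 240531) - 711 = 221423 - 711 = 220712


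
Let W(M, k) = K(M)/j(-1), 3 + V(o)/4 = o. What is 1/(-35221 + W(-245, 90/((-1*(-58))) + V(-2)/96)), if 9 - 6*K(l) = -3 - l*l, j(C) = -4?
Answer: -24/905341 ≈ -2.6509e-5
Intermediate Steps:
V(o) = -12 + 4*o
K(l) = 2 + l²/6 (K(l) = 3/2 - (-3 - l*l)/6 = 3/2 - (-3 - l²)/6 = 3/2 + (½ + l²/6) = 2 + l²/6)
W(M, k) = -½ - M²/24 (W(M, k) = (2 + M²/6)/(-4) = -(2 + M²/6)/4 = -½ - M²/24)
1/(-35221 + W(-245, 90/((-1*(-58))) + V(-2)/96)) = 1/(-35221 + (-½ - 1/24*(-245)²)) = 1/(-35221 + (-½ - 1/24*60025)) = 1/(-35221 + (-½ - 60025/24)) = 1/(-35221 - 60037/24) = 1/(-905341/24) = -24/905341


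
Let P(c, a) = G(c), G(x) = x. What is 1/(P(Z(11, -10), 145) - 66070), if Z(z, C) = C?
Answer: -1/66080 ≈ -1.5133e-5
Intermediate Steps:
P(c, a) = c
1/(P(Z(11, -10), 145) - 66070) = 1/(-10 - 66070) = 1/(-66080) = -1/66080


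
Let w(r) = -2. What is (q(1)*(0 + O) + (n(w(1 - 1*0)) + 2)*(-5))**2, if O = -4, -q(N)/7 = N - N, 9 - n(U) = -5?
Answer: 6400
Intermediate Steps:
n(U) = 14 (n(U) = 9 - 1*(-5) = 9 + 5 = 14)
q(N) = 0 (q(N) = -7*(N - N) = -7*0 = 0)
(q(1)*(0 + O) + (n(w(1 - 1*0)) + 2)*(-5))**2 = (0*(0 - 4) + (14 + 2)*(-5))**2 = (0*(-4) + 16*(-5))**2 = (0 - 80)**2 = (-80)**2 = 6400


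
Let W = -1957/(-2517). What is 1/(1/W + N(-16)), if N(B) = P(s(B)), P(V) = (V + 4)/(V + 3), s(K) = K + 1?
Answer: 23484/51731 ≈ 0.45396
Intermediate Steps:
s(K) = 1 + K
P(V) = (4 + V)/(3 + V)
W = 1957/2517 (W = -1957*(-1/2517) = 1957/2517 ≈ 0.77751)
N(B) = (5 + B)/(4 + B) (N(B) = (4 + (1 + B))/(3 + (1 + B)) = (5 + B)/(4 + B))
1/(1/W + N(-16)) = 1/(1/(1957/2517) + (5 - 16)/(4 - 16)) = 1/(2517/1957 - 11/(-12)) = 1/(2517/1957 - 1/12*(-11)) = 1/(2517/1957 + 11/12) = 1/(51731/23484) = 23484/51731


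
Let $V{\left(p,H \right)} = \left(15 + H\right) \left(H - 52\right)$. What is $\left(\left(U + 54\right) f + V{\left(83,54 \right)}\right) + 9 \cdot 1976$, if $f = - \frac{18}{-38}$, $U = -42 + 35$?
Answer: $\frac{340941}{19} \approx 17944.0$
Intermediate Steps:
$U = -7$
$f = \frac{9}{19}$ ($f = \left(-18\right) \left(- \frac{1}{38}\right) = \frac{9}{19} \approx 0.47368$)
$V{\left(p,H \right)} = \left(-52 + H\right) \left(15 + H\right)$ ($V{\left(p,H \right)} = \left(15 + H\right) \left(-52 + H\right) = \left(-52 + H\right) \left(15 + H\right)$)
$\left(\left(U + 54\right) f + V{\left(83,54 \right)}\right) + 9 \cdot 1976 = \left(\left(-7 + 54\right) \frac{9}{19} - \left(2778 - 2916\right)\right) + 9 \cdot 1976 = \left(47 \cdot \frac{9}{19} - -138\right) + 17784 = \left(\frac{423}{19} + 138\right) + 17784 = \frac{3045}{19} + 17784 = \frac{340941}{19}$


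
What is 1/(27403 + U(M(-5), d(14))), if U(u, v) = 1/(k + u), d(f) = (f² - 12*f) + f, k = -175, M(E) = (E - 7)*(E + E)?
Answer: 55/1507164 ≈ 3.6492e-5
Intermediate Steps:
M(E) = 2*E*(-7 + E) (M(E) = (-7 + E)*(2*E) = 2*E*(-7 + E))
d(f) = f² - 11*f
U(u, v) = 1/(-175 + u)
1/(27403 + U(M(-5), d(14))) = 1/(27403 + 1/(-175 + 2*(-5)*(-7 - 5))) = 1/(27403 + 1/(-175 + 2*(-5)*(-12))) = 1/(27403 + 1/(-175 + 120)) = 1/(27403 + 1/(-55)) = 1/(27403 - 1/55) = 1/(1507164/55) = 55/1507164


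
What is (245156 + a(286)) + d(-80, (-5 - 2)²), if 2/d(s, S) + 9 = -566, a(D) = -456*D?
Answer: 65975498/575 ≈ 1.1474e+5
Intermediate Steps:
d(s, S) = -2/575 (d(s, S) = 2/(-9 - 566) = 2/(-575) = 2*(-1/575) = -2/575)
(245156 + a(286)) + d(-80, (-5 - 2)²) = (245156 - 456*286) - 2/575 = (245156 - 130416) - 2/575 = 114740 - 2/575 = 65975498/575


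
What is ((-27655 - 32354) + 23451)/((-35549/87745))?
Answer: 3207781710/35549 ≈ 90236.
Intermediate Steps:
((-27655 - 32354) + 23451)/((-35549/87745)) = (-60009 + 23451)/((-35549*1/87745)) = -36558/(-35549/87745) = -36558*(-87745/35549) = 3207781710/35549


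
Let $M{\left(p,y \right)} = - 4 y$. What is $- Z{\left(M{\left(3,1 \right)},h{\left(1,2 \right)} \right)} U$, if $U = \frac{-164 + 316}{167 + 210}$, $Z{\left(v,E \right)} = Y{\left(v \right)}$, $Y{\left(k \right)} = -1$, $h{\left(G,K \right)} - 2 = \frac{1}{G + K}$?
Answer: $\frac{152}{377} \approx 0.40318$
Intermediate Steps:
$h{\left(G,K \right)} = 2 + \frac{1}{G + K}$
$Z{\left(v,E \right)} = -1$
$U = \frac{152}{377} \approx 0.40318$
$- Z{\left(M{\left(3,1 \right)},h{\left(1,2 \right)} \right)} U = \left(-1\right) \left(-1\right) \frac{152}{377} = 1 \cdot \frac{152}{377} = \frac{152}{377}$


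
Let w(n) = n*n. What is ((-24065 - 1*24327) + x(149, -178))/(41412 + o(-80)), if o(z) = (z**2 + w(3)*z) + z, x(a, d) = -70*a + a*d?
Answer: -3048/1679 ≈ -1.8154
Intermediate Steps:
w(n) = n**2
o(z) = z**2 + 10*z (o(z) = (z**2 + 3**2*z) + z = (z**2 + 9*z) + z = z**2 + 10*z)
((-24065 - 1*24327) + x(149, -178))/(41412 + o(-80)) = ((-24065 - 1*24327) + 149*(-70 - 178))/(41412 - 80*(10 - 80)) = ((-24065 - 24327) + 149*(-248))/(41412 - 80*(-70)) = (-48392 - 36952)/(41412 + 5600) = -85344/47012 = -85344*1/47012 = -3048/1679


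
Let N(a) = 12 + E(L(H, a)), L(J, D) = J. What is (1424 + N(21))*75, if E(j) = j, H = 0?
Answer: 107700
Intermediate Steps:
N(a) = 12 (N(a) = 12 + 0 = 12)
(1424 + N(21))*75 = (1424 + 12)*75 = 1436*75 = 107700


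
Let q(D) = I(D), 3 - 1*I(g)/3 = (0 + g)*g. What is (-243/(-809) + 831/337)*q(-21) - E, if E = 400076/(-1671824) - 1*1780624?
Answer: 202485450119417099/113948598148 ≈ 1.7770e+6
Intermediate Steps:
I(g) = 9 - 3*g² (I(g) = 9 - 3*(0 + g)*g = 9 - 3*g*g = 9 - 3*g²)
q(D) = 9 - 3*D²
E = -744222584563/417956 (E = 400076*(-1/1671824) - 1780624 = -100019/417956 - 1780624 = -744222584563/417956 ≈ -1.7806e+6)
(-243/(-809) + 831/337)*q(-21) - E = (-243/(-809) + 831/337)*(9 - 3*(-21)²) - 1*(-744222584563/417956) = (-243*(-1/809) + 831*(1/337))*(9 - 3*441) + 744222584563/417956 = (243/809 + 831/337)*(9 - 1323) + 744222584563/417956 = (754170/272633)*(-1314) + 744222584563/417956 = -990979380/272633 + 744222584563/417956 = 202485450119417099/113948598148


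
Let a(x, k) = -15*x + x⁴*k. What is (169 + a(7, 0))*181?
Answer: 11584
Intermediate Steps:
a(x, k) = -15*x + k*x⁴
(169 + a(7, 0))*181 = (169 + 7*(-15 + 0*7³))*181 = (169 + 7*(-15 + 0*343))*181 = (169 + 7*(-15 + 0))*181 = (169 + 7*(-15))*181 = (169 - 105)*181 = 64*181 = 11584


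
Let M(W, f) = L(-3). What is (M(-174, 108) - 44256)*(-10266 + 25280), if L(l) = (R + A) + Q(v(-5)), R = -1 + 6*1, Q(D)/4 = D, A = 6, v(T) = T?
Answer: -664594710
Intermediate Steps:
Q(D) = 4*D
R = 5 (R = -1 + 6 = 5)
L(l) = -9 (L(l) = (5 + 6) + 4*(-5) = 11 - 20 = -9)
M(W, f) = -9
(M(-174, 108) - 44256)*(-10266 + 25280) = (-9 - 44256)*(-10266 + 25280) = -44265*15014 = -664594710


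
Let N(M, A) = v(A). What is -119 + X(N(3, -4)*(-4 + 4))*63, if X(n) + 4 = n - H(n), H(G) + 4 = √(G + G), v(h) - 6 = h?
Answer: -119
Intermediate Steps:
v(h) = 6 + h
N(M, A) = 6 + A
H(G) = -4 + √2*√G (H(G) = -4 + √(G + G) = -4 + √(2*G) = -4 + √2*√G)
X(n) = n - √2*√n (X(n) = -4 + (n - (-4 + √2*√n)) = -4 + (n + (4 - √2*√n)) = -4 + (4 + n - √2*√n) = n - √2*√n)
-119 + X(N(3, -4)*(-4 + 4))*63 = -119 + ((6 - 4)*(-4 + 4) - √2*√((6 - 4)*(-4 + 4)))*63 = -119 + (2*0 - √2*√(2*0))*63 = -119 + (0 - √2*√0)*63 = -119 + (0 - 1*√2*0)*63 = -119 + (0 + 0)*63 = -119 + 0*63 = -119 + 0 = -119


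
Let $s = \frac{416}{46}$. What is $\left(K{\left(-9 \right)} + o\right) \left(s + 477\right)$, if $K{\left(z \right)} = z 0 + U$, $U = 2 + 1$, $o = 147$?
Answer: $\frac{1676850}{23} \approx 72907.0$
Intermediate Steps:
$U = 3$
$s = \frac{208}{23}$ ($s = 416 \cdot \frac{1}{46} = \frac{208}{23} \approx 9.0435$)
$K{\left(z \right)} = 3$ ($K{\left(z \right)} = z 0 + 3 = 0 + 3 = 3$)
$\left(K{\left(-9 \right)} + o\right) \left(s + 477\right) = \left(3 + 147\right) \left(\frac{208}{23} + 477\right) = 150 \cdot \frac{11179}{23} = \frac{1676850}{23}$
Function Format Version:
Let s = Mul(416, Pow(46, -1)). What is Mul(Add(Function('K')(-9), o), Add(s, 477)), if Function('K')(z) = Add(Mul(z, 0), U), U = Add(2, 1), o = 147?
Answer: Rational(1676850, 23) ≈ 72907.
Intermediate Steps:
U = 3
s = Rational(208, 23) (s = Mul(416, Rational(1, 46)) = Rational(208, 23) ≈ 9.0435)
Function('K')(z) = 3 (Function('K')(z) = Add(Mul(z, 0), 3) = Add(0, 3) = 3)
Mul(Add(Function('K')(-9), o), Add(s, 477)) = Mul(Add(3, 147), Add(Rational(208, 23), 477)) = Mul(150, Rational(11179, 23)) = Rational(1676850, 23)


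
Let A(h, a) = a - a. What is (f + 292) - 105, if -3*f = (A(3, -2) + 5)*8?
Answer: 521/3 ≈ 173.67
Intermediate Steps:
A(h, a) = 0
f = -40/3 (f = -(0 + 5)*8/3 = -5*8/3 = -⅓*40 = -40/3 ≈ -13.333)
(f + 292) - 105 = (-40/3 + 292) - 105 = 836/3 - 105 = 521/3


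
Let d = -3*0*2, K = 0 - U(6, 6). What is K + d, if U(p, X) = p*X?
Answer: -36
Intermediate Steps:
U(p, X) = X*p
K = -36 (K = 0 - 6*6 = 0 - 1*36 = 0 - 36 = -36)
d = 0 (d = 0*2 = 0)
K + d = -36 + 0 = -36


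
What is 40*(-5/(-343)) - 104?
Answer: -35472/343 ≈ -103.42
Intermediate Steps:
40*(-5/(-343)) - 104 = 40*(-5*(-1/343)) - 104 = 40*(5/343) - 104 = 200/343 - 104 = -35472/343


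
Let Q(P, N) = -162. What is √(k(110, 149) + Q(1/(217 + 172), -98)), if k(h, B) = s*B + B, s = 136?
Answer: √20251 ≈ 142.31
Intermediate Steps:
k(h, B) = 137*B (k(h, B) = 136*B + B = 137*B)
√(k(110, 149) + Q(1/(217 + 172), -98)) = √(137*149 - 162) = √(20413 - 162) = √20251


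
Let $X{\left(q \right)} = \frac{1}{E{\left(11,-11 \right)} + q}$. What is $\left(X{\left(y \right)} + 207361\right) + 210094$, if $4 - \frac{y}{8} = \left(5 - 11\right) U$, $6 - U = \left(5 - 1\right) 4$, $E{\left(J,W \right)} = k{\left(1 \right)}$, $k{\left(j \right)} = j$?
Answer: $\frac{186602384}{447} \approx 4.1746 \cdot 10^{5}$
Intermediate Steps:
$E{\left(J,W \right)} = 1$
$U = -10$ ($U = 6 - \left(5 - 1\right) 4 = 6 - 4 \cdot 4 = 6 - 16 = -10$)
$y = -448$ ($y = 32 - 8 \left(5 - 11\right) \left(-10\right) = 32 - 8 \left(\left(-6\right) \left(-10\right)\right) = 32 - 480 = -448$)
$X{\left(q \right)} = \frac{1}{1 + q}$
$\left(X{\left(y \right)} + 207361\right) + 210094 = \left(\frac{1}{1 - 448} + 207361\right) + 210094 = \left(\frac{1}{-447} + 207361\right) + 210094 = \left(- \frac{1}{447} + 207361\right) + 210094 = \frac{92690366}{447} + 210094 = \frac{186602384}{447}$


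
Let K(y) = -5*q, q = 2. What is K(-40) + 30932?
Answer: 30922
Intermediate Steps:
K(y) = -10 (K(y) = -5*2 = -10)
K(-40) + 30932 = -10 + 30932 = 30922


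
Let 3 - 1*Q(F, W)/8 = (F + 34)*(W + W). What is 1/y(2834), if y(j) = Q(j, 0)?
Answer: 1/24 ≈ 0.041667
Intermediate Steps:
Q(F, W) = 24 - 16*W*(34 + F) (Q(F, W) = 24 - 8*(F + 34)*(W + W) = 24 - 8*(34 + F)*2*W = 24 - 16*W*(34 + F))
y(j) = 24 (y(j) = 24 - 544*0 - 16*j*0 = 24 + 0 + 0 = 24)
1/y(2834) = 1/24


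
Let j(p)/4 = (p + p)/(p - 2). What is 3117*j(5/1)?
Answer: 41560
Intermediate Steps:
j(p) = 8*p/(-2 + p) (j(p) = 4*((p + p)/(p - 2)) = 4*((2*p)/(-2 + p)) = 4*(2*p/(-2 + p)) = 8*p/(-2 + p))
3117*j(5/1) = 3117*(8*(5/1)/(-2 + 5/1)) = 3117*(8*(5*1)/(-2 + 5*1)) = 3117*(8*5/(-2 + 5)) = 3117*(8*5/3) = 3117*(8*5*(⅓)) = 3117*(40/3) = 41560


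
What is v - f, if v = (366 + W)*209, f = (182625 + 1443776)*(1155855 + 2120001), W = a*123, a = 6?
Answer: -5327855243520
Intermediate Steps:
W = 738 (W = 6*123 = 738)
f = 5327855474256 (f = 1626401*3275856 = 5327855474256)
v = 230736 (v = (366 + 738)*209 = 1104*209 = 230736)
v - f = 230736 - 1*5327855474256 = 230736 - 5327855474256 = -5327855243520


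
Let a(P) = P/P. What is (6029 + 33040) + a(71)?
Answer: 39070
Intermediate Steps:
a(P) = 1
(6029 + 33040) + a(71) = (6029 + 33040) + 1 = 39069 + 1 = 39070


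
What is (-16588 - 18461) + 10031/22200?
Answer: -778077769/22200 ≈ -35049.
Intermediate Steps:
(-16588 - 18461) + 10031/22200 = -35049 + 10031*(1/22200) = -35049 + 10031/22200 = -778077769/22200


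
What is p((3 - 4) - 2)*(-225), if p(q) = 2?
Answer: -450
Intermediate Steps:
p((3 - 4) - 2)*(-225) = 2*(-225) = -450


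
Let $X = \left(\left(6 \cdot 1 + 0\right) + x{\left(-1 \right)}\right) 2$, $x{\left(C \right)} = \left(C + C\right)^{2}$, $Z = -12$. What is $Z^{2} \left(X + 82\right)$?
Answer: $14688$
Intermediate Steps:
$x{\left(C \right)} = 4 C^{2}$ ($x{\left(C \right)} = \left(2 C\right)^{2} = 4 C^{2}$)
$X = 20$ ($X = \left(\left(6 \cdot 1 + 0\right) + 4 \left(-1\right)^{2}\right) 2 = \left(\left(6 + 0\right) + 4 \cdot 1\right) 2 = \left(6 + 4\right) 2 = 10 \cdot 2 = 20$)
$Z^{2} \left(X + 82\right) = \left(-12\right)^{2} \left(20 + 82\right) = 144 \cdot 102 = 14688$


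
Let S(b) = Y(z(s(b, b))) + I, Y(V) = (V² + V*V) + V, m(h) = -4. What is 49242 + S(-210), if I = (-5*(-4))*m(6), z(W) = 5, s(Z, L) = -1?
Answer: 49217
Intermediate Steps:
I = -80 (I = -5*(-4)*(-4) = 20*(-4) = -80)
Y(V) = V + 2*V² (Y(V) = (V² + V²) + V = 2*V² + V = V + 2*V²)
S(b) = -25 (S(b) = 5*(1 + 2*5) - 80 = 5*(1 + 10) - 80 = 5*11 - 80 = 55 - 80 = -25)
49242 + S(-210) = 49242 - 25 = 49217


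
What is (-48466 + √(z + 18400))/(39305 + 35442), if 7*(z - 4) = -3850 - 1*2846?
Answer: -48466/74747 + 2*√213731/523229 ≈ -0.64663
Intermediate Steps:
z = -6668/7 (z = 4 + (-3850 - 1*2846)/7 = 4 + (-3850 - 2846)/7 = 4 + (⅐)*(-6696) = 4 - 6696/7 = -6668/7 ≈ -952.57)
(-48466 + √(z + 18400))/(39305 + 35442) = (-48466 + √(-6668/7 + 18400))/(39305 + 35442) = (-48466 + √(122132/7))/74747 = (-48466 + 2*√213731/7)*(1/74747) = -48466/74747 + 2*√213731/523229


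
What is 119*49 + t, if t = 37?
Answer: 5868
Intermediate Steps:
119*49 + t = 119*49 + 37 = 5831 + 37 = 5868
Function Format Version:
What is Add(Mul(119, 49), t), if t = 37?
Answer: 5868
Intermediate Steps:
Add(Mul(119, 49), t) = Add(Mul(119, 49), 37) = Add(5831, 37) = 5868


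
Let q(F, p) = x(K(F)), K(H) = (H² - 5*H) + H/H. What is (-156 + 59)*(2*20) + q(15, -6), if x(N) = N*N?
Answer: 18921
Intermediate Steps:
K(H) = 1 + H² - 5*H (K(H) = (H² - 5*H) + 1 = 1 + H² - 5*H)
x(N) = N²
q(F, p) = (1 + F² - 5*F)²
(-156 + 59)*(2*20) + q(15, -6) = (-156 + 59)*(2*20) + (1 + 15² - 5*15)² = -97*40 + (1 + 225 - 75)² = -3880 + 151² = -3880 + 22801 = 18921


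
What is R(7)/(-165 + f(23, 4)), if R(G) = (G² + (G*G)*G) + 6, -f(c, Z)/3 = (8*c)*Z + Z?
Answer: -398/2385 ≈ -0.16688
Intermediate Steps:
f(c, Z) = -3*Z - 24*Z*c (f(c, Z) = -3*((8*c)*Z + Z) = -3*(8*Z*c + Z) = -3*(Z + 8*Z*c) = -3*Z - 24*Z*c)
R(G) = 6 + G² + G³ (R(G) = (G² + G²*G) + 6 = (G² + G³) + 6 = 6 + G² + G³)
R(7)/(-165 + f(23, 4)) = (6 + 7² + 7³)/(-165 - 3*4*(1 + 8*23)) = (6 + 49 + 343)/(-165 - 3*4*(1 + 184)) = 398/(-165 - 3*4*185) = 398/(-165 - 2220) = 398/(-2385) = 398*(-1/2385) = -398/2385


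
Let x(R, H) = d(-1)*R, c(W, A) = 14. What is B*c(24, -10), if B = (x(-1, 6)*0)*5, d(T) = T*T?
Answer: 0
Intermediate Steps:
d(T) = T²
x(R, H) = R (x(R, H) = (-1)²*R = 1*R = R)
B = 0 (B = -1*0*5 = 0*5 = 0)
B*c(24, -10) = 0*14 = 0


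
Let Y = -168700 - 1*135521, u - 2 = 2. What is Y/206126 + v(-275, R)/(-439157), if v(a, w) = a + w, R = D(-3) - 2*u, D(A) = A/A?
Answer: -5806202355/3935725034 ≈ -1.4753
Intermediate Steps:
D(A) = 1
u = 4 (u = 2 + 2 = 4)
R = -7 (R = 1 - 2*4 = 1 - 8 = -7)
Y = -304221 (Y = -168700 - 135521 = -304221)
Y/206126 + v(-275, R)/(-439157) = -304221/206126 + (-275 - 7)/(-439157) = -304221*1/206126 - 282*(-1/439157) = -13227/8962 + 282/439157 = -5806202355/3935725034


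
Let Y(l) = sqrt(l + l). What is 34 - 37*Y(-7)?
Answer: 34 - 37*I*sqrt(14) ≈ 34.0 - 138.44*I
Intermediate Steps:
Y(l) = sqrt(2)*sqrt(l) (Y(l) = sqrt(2*l) = sqrt(2)*sqrt(l))
34 - 37*Y(-7) = 34 - 37*sqrt(2)*sqrt(-7) = 34 - 37*sqrt(2)*I*sqrt(7) = 34 - 37*I*sqrt(14)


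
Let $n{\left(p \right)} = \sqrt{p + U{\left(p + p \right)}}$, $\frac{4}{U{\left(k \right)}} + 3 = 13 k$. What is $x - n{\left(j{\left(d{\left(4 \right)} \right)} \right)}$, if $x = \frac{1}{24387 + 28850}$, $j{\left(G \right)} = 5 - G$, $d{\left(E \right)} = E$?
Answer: $\frac{1}{53237} - \frac{3 \sqrt{69}}{23} \approx -1.0835$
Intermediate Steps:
$U{\left(k \right)} = \frac{4}{-3 + 13 k}$
$n{\left(p \right)} = \sqrt{p + \frac{4}{-3 + 26 p}}$ ($n{\left(p \right)} = \sqrt{p + \frac{4}{-3 + 13 \left(p + p\right)}} = \sqrt{p + \frac{4}{-3 + 13 \cdot 2 p}} = \sqrt{p + \frac{4}{-3 + 26 p}}$)
$x = \frac{1}{53237} \approx 1.8784 \cdot 10^{-5}$
$x - n{\left(j{\left(d{\left(4 \right)} \right)} \right)} = \frac{1}{53237} - \sqrt{\frac{4 + \left(5 - 4\right) \left(-3 + 26 \left(5 - 4\right)\right)}{-3 + 26 \left(5 - 4\right)}} = \frac{1}{53237} - \sqrt{\frac{4 + 1 \left(-3 + 26 \cdot 1\right)}{-3 + 26 \cdot 1}} = \frac{1}{53237} - \sqrt{\frac{4 + 1 \left(-3 + 26\right)}{-3 + 26}} = \frac{1}{53237} - \sqrt{\frac{4 + 1 \cdot 23}{23}} = \frac{1}{53237} - \sqrt{\frac{4 + 23}{23}} = \frac{1}{53237} - \sqrt{\frac{1}{23} \cdot 27} = \frac{1}{53237} - \sqrt{\frac{27}{23}} = \frac{1}{53237} - \frac{3 \sqrt{69}}{23}$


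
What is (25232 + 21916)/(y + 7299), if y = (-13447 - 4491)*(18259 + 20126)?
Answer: -15716/229514277 ≈ -6.8475e-5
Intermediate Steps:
y = -688550130 (y = -17938*38385 = -688550130)
(25232 + 21916)/(y + 7299) = (25232 + 21916)/(-688550130 + 7299) = 47148/(-688542831) = 47148*(-1/688542831) = -15716/229514277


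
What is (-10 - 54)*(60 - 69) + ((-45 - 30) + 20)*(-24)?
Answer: 1896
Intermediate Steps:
(-10 - 54)*(60 - 69) + ((-45 - 30) + 20)*(-24) = -64*(-9) + (-75 + 20)*(-24) = 576 - 55*(-24) = 576 + 1320 = 1896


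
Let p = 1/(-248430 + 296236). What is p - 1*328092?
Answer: -15684766151/47806 ≈ -3.2809e+5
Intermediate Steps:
p = 1/47806 ≈ 2.0918e-5
p - 1*328092 = 1/47806 - 1*328092 = 1/47806 - 328092 = -15684766151/47806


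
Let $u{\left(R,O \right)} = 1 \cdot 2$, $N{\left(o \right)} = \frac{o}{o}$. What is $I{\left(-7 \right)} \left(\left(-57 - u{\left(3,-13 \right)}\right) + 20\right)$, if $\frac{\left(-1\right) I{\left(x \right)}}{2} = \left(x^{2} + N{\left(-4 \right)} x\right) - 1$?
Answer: $3198$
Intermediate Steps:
$N{\left(o \right)} = 1$
$u{\left(R,O \right)} = 2$
$I{\left(x \right)} = 2 - 2 x - 2 x^{2}$ ($I{\left(x \right)} = - 2 \left(\left(x^{2} + 1 x\right) - 1\right) = - 2 \left(\left(x^{2} + x\right) - 1\right) = - 2 \left(\left(x + x^{2}\right) - 1\right) = - 2 \left(-1 + x + x^{2}\right) = 2 - 2 x - 2 x^{2}$)
$I{\left(-7 \right)} \left(\left(-57 - u{\left(3,-13 \right)}\right) + 20\right) = \left(2 - -14 - 2 \left(-7\right)^{2}\right) \left(\left(-57 - 2\right) + 20\right) = \left(2 + 14 - 98\right) \left(\left(-57 - 2\right) + 20\right) = \left(2 + 14 - 98\right) \left(-59 + 20\right) = \left(-82\right) \left(-39\right) = 3198$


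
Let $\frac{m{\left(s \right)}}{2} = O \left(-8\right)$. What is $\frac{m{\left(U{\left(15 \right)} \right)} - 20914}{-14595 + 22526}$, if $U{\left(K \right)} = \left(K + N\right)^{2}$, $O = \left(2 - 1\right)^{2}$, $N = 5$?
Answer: $- \frac{2990}{1133} \approx -2.639$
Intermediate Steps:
$O = 1$ ($O = 1^{2} = 1$)
$U{\left(K \right)} = \left(5 + K\right)^{2}$ ($U{\left(K \right)} = \left(K + 5\right)^{2} = \left(5 + K\right)^{2}$)
$m{\left(s \right)} = -16$ ($m{\left(s \right)} = 2 \cdot 1 \left(-8\right) = 2 \left(-8\right) = -16$)
$\frac{m{\left(U{\left(15 \right)} \right)} - 20914}{-14595 + 22526} = \frac{-16 - 20914}{-14595 + 22526} = - \frac{20930}{7931} = \left(-20930\right) \frac{1}{7931} = - \frac{2990}{1133}$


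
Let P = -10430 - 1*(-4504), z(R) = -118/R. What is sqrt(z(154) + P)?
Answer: I*sqrt(35139797)/77 ≈ 76.985*I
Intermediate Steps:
P = -5926 (P = -10430 + 4504 = -5926)
sqrt(z(154) + P) = sqrt(-118/154 - 5926) = sqrt(-118*1/154 - 5926) = sqrt(-59/77 - 5926) = sqrt(-456361/77) = I*sqrt(35139797)/77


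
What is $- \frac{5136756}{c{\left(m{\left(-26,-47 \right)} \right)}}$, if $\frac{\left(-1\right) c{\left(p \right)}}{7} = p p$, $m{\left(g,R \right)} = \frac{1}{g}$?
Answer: $\frac{3472447056}{7} \approx 4.9606 \cdot 10^{8}$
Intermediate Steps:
$c{\left(p \right)} = - 7 p^{2}$ ($c{\left(p \right)} = - 7 p p = - 7 p^{2}$)
$- \frac{5136756}{c{\left(m{\left(-26,-47 \right)} \right)}} = - \frac{5136756}{\left(-7\right) \left(\frac{1}{-26}\right)^{2}} = - \frac{5136756}{\left(-7\right) \left(- \frac{1}{26}\right)^{2}} = - \frac{5136756}{\left(-7\right) \frac{1}{676}} = - \frac{5136756}{- \frac{7}{676}} = \left(-5136756\right) \left(- \frac{676}{7}\right) = \frac{3472447056}{7}$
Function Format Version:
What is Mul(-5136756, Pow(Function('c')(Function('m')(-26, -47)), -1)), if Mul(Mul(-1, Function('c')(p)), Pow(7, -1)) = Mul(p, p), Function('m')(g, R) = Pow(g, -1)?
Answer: Rational(3472447056, 7) ≈ 4.9606e+8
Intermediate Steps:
Function('c')(p) = Mul(-7, Pow(p, 2)) (Function('c')(p) = Mul(-7, Mul(p, p)) = Mul(-7, Pow(p, 2)))
Mul(-5136756, Pow(Function('c')(Function('m')(-26, -47)), -1)) = Mul(-5136756, Pow(Mul(-7, Pow(Pow(-26, -1), 2)), -1)) = Mul(-5136756, Pow(Mul(-7, Pow(Rational(-1, 26), 2)), -1)) = Mul(-5136756, Pow(Mul(-7, Rational(1, 676)), -1)) = Mul(-5136756, Pow(Rational(-7, 676), -1)) = Mul(-5136756, Rational(-676, 7)) = Rational(3472447056, 7)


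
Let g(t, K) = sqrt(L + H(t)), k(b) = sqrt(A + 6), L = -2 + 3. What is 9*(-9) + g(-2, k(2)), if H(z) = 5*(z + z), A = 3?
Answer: -81 + I*sqrt(19) ≈ -81.0 + 4.3589*I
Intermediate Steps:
L = 1
H(z) = 10*z (H(z) = 5*(2*z) = 10*z)
k(b) = 3 (k(b) = sqrt(3 + 6) = sqrt(9) = 3)
g(t, K) = sqrt(1 + 10*t)
9*(-9) + g(-2, k(2)) = 9*(-9) + sqrt(1 + 10*(-2)) = -81 + sqrt(1 - 20) = -81 + sqrt(-19) = -81 + I*sqrt(19)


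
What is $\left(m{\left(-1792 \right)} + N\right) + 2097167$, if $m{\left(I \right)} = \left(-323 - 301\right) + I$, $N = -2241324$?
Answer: $-146573$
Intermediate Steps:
$m{\left(I \right)} = -624 + I$
$\left(m{\left(-1792 \right)} + N\right) + 2097167 = \left(\left(-624 - 1792\right) - 2241324\right) + 2097167 = \left(-2416 - 2241324\right) + 2097167 = -2243740 + 2097167 = -146573$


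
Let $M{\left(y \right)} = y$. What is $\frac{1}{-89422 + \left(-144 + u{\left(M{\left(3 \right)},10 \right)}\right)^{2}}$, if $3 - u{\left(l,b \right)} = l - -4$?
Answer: $- \frac{1}{67518} \approx -1.4811 \cdot 10^{-5}$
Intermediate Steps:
$u{\left(l,b \right)} = -1 - l$ ($u{\left(l,b \right)} = 3 - \left(l - -4\right) = 3 - \left(l + 4\right) = 3 - \left(4 + l\right) = -1 - l$)
$\frac{1}{-89422 + \left(-144 + u{\left(M{\left(3 \right)},10 \right)}\right)^{2}} = \frac{1}{-89422 + \left(-144 - 4\right)^{2}} = \frac{1}{-89422 + \left(-148\right)^{2}} = \frac{1}{-89422 + 21904} = \frac{1}{-67518} = - \frac{1}{67518}$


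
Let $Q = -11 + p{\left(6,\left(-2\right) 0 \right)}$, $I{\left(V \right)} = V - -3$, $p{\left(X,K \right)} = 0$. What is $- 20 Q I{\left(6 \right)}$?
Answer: $1980$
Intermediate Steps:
$I{\left(V \right)} = 3 + V$ ($I{\left(V \right)} = V + 3 = 3 + V$)
$Q = -11$ ($Q = -11 + 0 = -11$)
$- 20 Q I{\left(6 \right)} = \left(-20\right) \left(-11\right) \left(3 + 6\right) = 220 \cdot 9 = 1980$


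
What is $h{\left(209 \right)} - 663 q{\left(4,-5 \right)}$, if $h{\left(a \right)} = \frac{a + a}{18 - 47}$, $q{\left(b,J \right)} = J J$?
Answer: $- \frac{481093}{29} \approx -16589.0$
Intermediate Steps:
$q{\left(b,J \right)} = J^{2}$
$h{\left(a \right)} = - \frac{2 a}{29}$ ($h{\left(a \right)} = \frac{2 a}{-29} = 2 a \left(- \frac{1}{29}\right) = - \frac{2 a}{29}$)
$h{\left(209 \right)} - 663 q{\left(4,-5 \right)} = \left(- \frac{2}{29}\right) 209 - 663 \left(-5\right)^{2} = - \frac{418}{29} - 16575 = - \frac{481093}{29}$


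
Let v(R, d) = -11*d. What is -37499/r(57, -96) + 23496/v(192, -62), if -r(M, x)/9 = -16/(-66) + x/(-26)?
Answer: 171641419/156984 ≈ 1093.4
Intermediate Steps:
r(M, x) = -24/11 + 9*x/26 (r(M, x) = -9*(-16/(-66) + x/(-26)) = -9*(-16*(-1/66) + x*(-1/26)) = -9*(8/33 - x/26) = -24/11 + 9*x/26)
-37499/r(57, -96) + 23496/v(192, -62) = -37499/(-24/11 + (9/26)*(-96)) + 23496/((-11*(-62))) = -37499/(-24/11 - 432/13) + 23496/682 = -37499/(-5064/143) + 23496*(1/682) = -37499*(-143/5064) + 1068/31 = 5362357/5064 + 1068/31 = 171641419/156984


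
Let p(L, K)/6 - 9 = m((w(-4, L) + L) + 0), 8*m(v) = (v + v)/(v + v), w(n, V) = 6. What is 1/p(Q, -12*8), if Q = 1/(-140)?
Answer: 4/219 ≈ 0.018265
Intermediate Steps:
Q = -1/140 ≈ -0.0071429
m(v) = ⅛ (m(v) = ((v + v)/(v + v))/8 = ((2*v)/((2*v)))/8 = ((2*v)*(1/(2*v)))/8 = (⅛)*1 = ⅛)
p(L, K) = 219/4 (p(L, K) = 54 + 6*(⅛) = 54 + ¾ = 219/4)
1/p(Q, -12*8) = 1/(219/4) = 4/219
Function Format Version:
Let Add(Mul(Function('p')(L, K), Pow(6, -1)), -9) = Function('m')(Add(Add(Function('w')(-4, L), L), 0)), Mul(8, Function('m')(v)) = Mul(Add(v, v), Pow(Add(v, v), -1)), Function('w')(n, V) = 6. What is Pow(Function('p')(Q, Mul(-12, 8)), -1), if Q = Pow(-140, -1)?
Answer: Rational(4, 219) ≈ 0.018265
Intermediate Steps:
Q = Rational(-1, 140) ≈ -0.0071429
Function('m')(v) = Rational(1, 8) (Function('m')(v) = Mul(Rational(1, 8), Mul(Add(v, v), Pow(Add(v, v), -1))) = Mul(Rational(1, 8), Mul(Mul(2, v), Pow(Mul(2, v), -1))) = Mul(Rational(1, 8), Mul(Mul(2, v), Mul(Rational(1, 2), Pow(v, -1)))) = Mul(Rational(1, 8), 1) = Rational(1, 8))
Function('p')(L, K) = Rational(219, 4) (Function('p')(L, K) = Add(54, Mul(6, Rational(1, 8))) = Add(54, Rational(3, 4)) = Rational(219, 4))
Pow(Function('p')(Q, Mul(-12, 8)), -1) = Pow(Rational(219, 4), -1) = Rational(4, 219)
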